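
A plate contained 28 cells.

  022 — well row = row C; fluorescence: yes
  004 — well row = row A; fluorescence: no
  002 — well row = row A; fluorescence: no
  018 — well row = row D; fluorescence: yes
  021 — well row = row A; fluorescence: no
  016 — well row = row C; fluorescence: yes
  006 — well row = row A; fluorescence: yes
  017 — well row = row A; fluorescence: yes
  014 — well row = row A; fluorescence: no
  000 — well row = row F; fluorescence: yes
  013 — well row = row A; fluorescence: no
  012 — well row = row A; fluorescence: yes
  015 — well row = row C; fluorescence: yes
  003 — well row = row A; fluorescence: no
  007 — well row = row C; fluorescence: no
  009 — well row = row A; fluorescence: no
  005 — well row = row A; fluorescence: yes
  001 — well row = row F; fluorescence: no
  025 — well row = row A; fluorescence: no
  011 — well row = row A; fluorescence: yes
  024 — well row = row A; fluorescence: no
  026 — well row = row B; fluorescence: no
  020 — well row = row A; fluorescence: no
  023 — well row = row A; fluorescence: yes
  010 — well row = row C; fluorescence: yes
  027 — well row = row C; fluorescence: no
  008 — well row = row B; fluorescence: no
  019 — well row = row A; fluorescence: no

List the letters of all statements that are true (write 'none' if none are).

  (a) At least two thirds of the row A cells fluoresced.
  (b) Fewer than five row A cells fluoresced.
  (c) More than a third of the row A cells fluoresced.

|A| = 17, |A ∩ B| = 6, |A ∖ B| = 11.
(a) |A ∩ B| / |A| ≥ 2/3: fails.
(b) |A ∩ B| < 5: fails.
(c) |A ∩ B| / |A| > 1/3: holds.

(c)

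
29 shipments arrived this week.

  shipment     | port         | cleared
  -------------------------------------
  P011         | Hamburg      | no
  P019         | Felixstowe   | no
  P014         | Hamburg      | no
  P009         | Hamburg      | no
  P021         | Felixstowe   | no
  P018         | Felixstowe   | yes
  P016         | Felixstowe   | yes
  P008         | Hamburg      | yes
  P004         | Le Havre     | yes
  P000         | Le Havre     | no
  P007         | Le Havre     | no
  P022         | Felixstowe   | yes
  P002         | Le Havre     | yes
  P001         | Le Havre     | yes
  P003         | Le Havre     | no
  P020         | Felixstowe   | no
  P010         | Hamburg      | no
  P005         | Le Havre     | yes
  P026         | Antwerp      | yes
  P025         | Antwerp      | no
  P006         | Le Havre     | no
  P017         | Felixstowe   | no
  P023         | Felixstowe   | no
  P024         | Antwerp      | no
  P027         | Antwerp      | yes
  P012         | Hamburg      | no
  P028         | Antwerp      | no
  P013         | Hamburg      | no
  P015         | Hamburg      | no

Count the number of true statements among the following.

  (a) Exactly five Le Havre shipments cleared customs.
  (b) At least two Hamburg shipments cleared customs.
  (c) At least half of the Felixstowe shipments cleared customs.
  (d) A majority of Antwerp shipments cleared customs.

0

(a) Le Havre: |A| = 8, |A ∩ B| = 4; needs |A ∩ B| = 5 — false.
(b) Hamburg: |A| = 8, |A ∩ B| = 1; needs |A ∩ B| ≥ 2 — false.
(c) Felixstowe: |A| = 8, |A ∩ B| = 3; needs |A ∩ B| ≥ |A ∖ B| — false.
(d) Antwerp: |A| = 5, |A ∩ B| = 2; needs |A ∩ B| > |A ∖ B| — false.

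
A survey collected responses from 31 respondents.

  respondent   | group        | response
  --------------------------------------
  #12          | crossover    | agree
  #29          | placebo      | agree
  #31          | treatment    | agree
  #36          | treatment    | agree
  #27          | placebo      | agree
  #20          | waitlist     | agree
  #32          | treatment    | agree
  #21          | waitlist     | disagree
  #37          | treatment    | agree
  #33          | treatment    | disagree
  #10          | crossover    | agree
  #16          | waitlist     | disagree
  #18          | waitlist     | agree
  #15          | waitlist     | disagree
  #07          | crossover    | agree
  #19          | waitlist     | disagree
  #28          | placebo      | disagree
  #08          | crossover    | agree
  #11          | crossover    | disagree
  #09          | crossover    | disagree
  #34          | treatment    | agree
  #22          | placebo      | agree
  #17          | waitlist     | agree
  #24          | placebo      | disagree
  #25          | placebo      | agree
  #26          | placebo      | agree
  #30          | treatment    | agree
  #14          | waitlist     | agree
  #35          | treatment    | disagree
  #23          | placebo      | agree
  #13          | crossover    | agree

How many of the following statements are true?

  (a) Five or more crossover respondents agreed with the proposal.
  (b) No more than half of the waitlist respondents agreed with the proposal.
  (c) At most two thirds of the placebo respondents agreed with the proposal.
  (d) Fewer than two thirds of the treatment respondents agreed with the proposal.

(a) crossover: |A| = 7, |A ∩ B| = 5; needs |A ∩ B| ≥ 5 — true.
(b) waitlist: |A| = 8, |A ∩ B| = 4; needs |A ∩ B| ≤ |A ∖ B| — true.
(c) placebo: |A| = 8, |A ∩ B| = 6; needs |A ∩ B| / |A| ≤ 2/3 — false.
(d) treatment: |A| = 8, |A ∩ B| = 6; needs |A ∩ B| / |A| < 2/3 — false.

2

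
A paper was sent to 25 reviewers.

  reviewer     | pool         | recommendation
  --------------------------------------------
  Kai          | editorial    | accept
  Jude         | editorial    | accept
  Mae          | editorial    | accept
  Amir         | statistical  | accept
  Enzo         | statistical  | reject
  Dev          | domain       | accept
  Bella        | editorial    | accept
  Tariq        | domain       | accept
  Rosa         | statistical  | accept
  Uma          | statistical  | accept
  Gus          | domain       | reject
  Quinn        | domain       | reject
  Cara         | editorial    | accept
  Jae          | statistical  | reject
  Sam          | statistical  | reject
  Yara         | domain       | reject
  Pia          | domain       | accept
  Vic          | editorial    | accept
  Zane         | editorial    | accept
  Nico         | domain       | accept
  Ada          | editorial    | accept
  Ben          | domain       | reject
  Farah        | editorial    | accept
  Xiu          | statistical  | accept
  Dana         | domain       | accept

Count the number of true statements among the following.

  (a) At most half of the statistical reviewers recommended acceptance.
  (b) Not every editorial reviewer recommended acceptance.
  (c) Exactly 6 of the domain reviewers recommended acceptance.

(a) statistical: |A| = 7, |A ∩ B| = 4; needs |A ∩ B| ≤ |A ∖ B| — false.
(b) editorial: |A| = 9, |A ∩ B| = 9; needs A ⊄ B (|A ∖ B| ≥ 1) — false.
(c) domain: |A| = 9, |A ∩ B| = 5; needs |A ∩ B| = 6 — false.

0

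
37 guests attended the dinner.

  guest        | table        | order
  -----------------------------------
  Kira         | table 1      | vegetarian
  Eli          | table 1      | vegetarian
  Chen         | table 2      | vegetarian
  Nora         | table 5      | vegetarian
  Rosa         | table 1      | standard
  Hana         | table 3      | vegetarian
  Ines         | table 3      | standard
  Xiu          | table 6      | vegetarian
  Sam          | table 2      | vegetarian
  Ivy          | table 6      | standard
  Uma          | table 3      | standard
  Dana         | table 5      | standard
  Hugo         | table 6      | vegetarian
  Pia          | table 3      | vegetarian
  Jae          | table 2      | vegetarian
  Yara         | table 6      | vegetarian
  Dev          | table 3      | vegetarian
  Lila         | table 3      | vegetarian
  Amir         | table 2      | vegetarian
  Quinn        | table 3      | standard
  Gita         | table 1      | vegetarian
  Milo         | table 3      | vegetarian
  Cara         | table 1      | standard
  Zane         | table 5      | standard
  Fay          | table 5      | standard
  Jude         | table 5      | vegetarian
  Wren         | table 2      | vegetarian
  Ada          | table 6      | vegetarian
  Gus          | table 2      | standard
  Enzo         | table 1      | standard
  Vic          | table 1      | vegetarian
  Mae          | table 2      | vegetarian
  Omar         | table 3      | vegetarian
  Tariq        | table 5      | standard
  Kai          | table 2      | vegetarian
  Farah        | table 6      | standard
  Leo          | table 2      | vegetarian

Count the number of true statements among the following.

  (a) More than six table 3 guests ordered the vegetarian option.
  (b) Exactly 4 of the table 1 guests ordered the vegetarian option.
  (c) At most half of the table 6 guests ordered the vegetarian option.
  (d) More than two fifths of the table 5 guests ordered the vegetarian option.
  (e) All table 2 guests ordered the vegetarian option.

1

(a) table 3: |A| = 9, |A ∩ B| = 6; needs |A ∩ B| > 6 — false.
(b) table 1: |A| = 7, |A ∩ B| = 4; needs |A ∩ B| = 4 — true.
(c) table 6: |A| = 6, |A ∩ B| = 4; needs |A ∩ B| ≤ |A ∖ B| — false.
(d) table 5: |A| = 6, |A ∩ B| = 2; needs |A ∩ B| / |A| > 2/5 — false.
(e) table 2: |A| = 9, |A ∩ B| = 8; needs A ⊆ B, i.e. every element of A is in B (|A ∖ B| = 0) — false.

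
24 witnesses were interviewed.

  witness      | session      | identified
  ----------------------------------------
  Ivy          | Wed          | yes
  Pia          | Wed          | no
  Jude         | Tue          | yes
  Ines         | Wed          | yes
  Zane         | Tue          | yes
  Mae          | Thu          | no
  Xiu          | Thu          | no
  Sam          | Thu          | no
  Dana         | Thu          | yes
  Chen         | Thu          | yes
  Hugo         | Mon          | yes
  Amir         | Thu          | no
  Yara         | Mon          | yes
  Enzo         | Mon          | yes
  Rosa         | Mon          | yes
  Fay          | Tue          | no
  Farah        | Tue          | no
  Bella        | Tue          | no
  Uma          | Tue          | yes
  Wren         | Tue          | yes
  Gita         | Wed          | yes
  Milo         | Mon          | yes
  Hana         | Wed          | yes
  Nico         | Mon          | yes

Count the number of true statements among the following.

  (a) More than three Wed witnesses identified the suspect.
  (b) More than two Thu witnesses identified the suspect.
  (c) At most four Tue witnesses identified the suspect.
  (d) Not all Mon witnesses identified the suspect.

2

(a) Wed: |A| = 5, |A ∩ B| = 4; needs |A ∩ B| > 3 — true.
(b) Thu: |A| = 6, |A ∩ B| = 2; needs |A ∩ B| > 2 — false.
(c) Tue: |A| = 7, |A ∩ B| = 4; needs |A ∩ B| ≤ 4 — true.
(d) Mon: |A| = 6, |A ∩ B| = 6; needs A ⊄ B (|A ∖ B| ≥ 1) — false.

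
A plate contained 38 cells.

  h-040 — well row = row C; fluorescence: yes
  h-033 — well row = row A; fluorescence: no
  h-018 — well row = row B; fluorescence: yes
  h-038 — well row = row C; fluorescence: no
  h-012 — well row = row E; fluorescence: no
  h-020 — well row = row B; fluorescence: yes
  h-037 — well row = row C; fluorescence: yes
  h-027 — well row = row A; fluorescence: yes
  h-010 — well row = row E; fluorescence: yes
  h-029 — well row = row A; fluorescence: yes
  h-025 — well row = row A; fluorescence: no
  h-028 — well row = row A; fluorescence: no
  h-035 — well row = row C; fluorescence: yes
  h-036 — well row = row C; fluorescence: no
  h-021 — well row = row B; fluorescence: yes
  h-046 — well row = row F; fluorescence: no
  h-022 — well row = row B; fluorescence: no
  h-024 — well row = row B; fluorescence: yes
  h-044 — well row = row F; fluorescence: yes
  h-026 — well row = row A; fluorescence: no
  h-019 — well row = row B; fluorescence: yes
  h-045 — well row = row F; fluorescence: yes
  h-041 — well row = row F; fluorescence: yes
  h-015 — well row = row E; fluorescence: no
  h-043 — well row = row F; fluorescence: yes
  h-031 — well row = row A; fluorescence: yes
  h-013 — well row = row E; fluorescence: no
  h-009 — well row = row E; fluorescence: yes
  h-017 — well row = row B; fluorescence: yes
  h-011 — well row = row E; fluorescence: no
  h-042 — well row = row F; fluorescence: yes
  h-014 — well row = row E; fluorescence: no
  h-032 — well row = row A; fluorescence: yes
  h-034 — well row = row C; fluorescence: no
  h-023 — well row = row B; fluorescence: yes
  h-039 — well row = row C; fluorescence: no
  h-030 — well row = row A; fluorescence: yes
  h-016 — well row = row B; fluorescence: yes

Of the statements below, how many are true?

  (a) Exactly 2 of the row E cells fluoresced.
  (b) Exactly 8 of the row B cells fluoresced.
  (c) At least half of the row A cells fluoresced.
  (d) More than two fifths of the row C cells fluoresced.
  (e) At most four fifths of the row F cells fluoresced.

4

(a) row E: |A| = 7, |A ∩ B| = 2; needs |A ∩ B| = 2 — true.
(b) row B: |A| = 9, |A ∩ B| = 8; needs |A ∩ B| = 8 — true.
(c) row A: |A| = 9, |A ∩ B| = 5; needs |A ∩ B| ≥ |A ∖ B| — true.
(d) row C: |A| = 7, |A ∩ B| = 3; needs |A ∩ B| / |A| > 2/5 — true.
(e) row F: |A| = 6, |A ∩ B| = 5; needs |A ∩ B| / |A| ≤ 4/5 — false.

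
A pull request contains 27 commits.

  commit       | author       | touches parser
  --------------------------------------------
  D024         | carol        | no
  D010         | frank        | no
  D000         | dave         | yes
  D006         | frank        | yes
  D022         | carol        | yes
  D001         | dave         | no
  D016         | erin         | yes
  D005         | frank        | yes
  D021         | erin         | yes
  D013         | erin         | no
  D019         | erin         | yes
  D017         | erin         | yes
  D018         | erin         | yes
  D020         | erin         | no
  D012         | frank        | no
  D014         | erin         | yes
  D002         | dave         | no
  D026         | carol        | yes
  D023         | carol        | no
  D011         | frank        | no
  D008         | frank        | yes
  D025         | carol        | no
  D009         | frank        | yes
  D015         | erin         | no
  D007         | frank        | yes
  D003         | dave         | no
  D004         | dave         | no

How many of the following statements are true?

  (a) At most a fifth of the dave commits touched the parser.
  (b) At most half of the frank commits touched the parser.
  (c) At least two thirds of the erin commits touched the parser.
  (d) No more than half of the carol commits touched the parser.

3

(a) dave: |A| = 5, |A ∩ B| = 1; needs |A ∩ B| / |A| ≤ 1/5 — true.
(b) frank: |A| = 8, |A ∩ B| = 5; needs |A ∩ B| ≤ |A ∖ B| — false.
(c) erin: |A| = 9, |A ∩ B| = 6; needs |A ∩ B| / |A| ≥ 2/3 — true.
(d) carol: |A| = 5, |A ∩ B| = 2; needs |A ∩ B| ≤ |A ∖ B| — true.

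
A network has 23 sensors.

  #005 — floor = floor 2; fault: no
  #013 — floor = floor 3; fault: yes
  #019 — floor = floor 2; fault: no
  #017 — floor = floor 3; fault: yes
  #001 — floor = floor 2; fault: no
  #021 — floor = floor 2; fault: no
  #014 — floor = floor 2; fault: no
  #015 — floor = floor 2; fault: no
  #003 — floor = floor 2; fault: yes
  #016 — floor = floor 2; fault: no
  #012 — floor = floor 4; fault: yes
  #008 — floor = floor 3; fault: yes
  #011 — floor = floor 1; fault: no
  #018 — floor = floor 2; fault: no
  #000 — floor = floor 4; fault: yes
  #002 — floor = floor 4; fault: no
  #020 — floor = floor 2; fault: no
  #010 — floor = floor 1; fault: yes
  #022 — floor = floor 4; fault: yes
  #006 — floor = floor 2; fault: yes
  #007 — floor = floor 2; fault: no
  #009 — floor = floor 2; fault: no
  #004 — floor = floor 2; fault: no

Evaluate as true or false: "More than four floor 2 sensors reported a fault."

False

The determiner here denotes the relation: |A ∩ B| > 4.
A (the restrictor) = {#005, #019, #001, #021, #014, #015, #003, #016, #018, #020, #006, #007, #009, #004}, |A| = 14.
A ∩ B = {#003, #006}, so |A ∩ B| = 2.
|A ∩ B| = 2, so the statement is false.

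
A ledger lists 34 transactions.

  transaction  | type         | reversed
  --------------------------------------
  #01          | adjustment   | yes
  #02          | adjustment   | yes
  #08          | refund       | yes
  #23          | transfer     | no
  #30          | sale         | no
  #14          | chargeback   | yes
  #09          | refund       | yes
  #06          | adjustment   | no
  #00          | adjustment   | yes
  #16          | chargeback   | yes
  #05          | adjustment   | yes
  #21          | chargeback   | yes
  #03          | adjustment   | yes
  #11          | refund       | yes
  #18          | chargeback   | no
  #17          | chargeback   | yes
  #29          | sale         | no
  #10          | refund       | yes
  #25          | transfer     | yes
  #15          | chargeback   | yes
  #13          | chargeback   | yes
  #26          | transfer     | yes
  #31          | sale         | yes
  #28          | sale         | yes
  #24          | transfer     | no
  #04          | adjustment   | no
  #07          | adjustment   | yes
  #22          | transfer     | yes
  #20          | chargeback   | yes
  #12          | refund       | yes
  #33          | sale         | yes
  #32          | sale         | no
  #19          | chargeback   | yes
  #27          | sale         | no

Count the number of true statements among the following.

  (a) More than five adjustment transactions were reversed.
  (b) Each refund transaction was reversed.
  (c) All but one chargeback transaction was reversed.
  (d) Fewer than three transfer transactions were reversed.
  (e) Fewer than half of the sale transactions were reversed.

(a) adjustment: |A| = 8, |A ∩ B| = 6; needs |A ∩ B| > 5 — true.
(b) refund: |A| = 5, |A ∩ B| = 5; needs A ⊆ B, i.e. every element of A is in B (|A ∖ B| = 0) — true.
(c) chargeback: |A| = 9, |A ∩ B| = 8; needs |A ∖ B| = 1 — true.
(d) transfer: |A| = 5, |A ∩ B| = 3; needs |A ∩ B| < 3 — false.
(e) sale: |A| = 7, |A ∩ B| = 3; needs |A ∩ B| < |A ∖ B| — true.

4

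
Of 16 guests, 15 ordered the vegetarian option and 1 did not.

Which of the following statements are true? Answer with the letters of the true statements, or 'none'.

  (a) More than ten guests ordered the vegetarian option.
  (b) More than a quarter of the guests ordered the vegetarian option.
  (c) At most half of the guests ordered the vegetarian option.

(a), (b)

|A| = 16, |A ∩ B| = 15, |A ∖ B| = 1.
(a) |A ∩ B| > 10: holds.
(b) |A ∩ B| / |A| > 1/4: holds.
(c) |A ∩ B| ≤ |A ∖ B|: fails.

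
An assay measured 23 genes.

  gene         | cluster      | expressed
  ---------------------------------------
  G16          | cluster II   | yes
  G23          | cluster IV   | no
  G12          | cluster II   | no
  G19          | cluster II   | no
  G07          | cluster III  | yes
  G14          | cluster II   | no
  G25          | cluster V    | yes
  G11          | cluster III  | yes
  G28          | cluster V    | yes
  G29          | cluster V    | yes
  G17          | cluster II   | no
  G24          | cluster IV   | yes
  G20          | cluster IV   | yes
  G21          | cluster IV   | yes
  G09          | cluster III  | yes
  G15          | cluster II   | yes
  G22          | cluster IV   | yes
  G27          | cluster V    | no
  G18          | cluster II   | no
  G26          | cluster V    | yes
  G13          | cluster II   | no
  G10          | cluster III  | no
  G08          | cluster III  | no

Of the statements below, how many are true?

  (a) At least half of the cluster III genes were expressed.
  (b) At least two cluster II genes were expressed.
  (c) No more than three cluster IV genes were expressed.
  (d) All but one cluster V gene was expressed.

3

(a) cluster III: |A| = 5, |A ∩ B| = 3; needs |A ∩ B| ≥ |A ∖ B| — true.
(b) cluster II: |A| = 8, |A ∩ B| = 2; needs |A ∩ B| ≥ 2 — true.
(c) cluster IV: |A| = 5, |A ∩ B| = 4; needs |A ∩ B| ≤ 3 — false.
(d) cluster V: |A| = 5, |A ∩ B| = 4; needs |A ∖ B| = 1 — true.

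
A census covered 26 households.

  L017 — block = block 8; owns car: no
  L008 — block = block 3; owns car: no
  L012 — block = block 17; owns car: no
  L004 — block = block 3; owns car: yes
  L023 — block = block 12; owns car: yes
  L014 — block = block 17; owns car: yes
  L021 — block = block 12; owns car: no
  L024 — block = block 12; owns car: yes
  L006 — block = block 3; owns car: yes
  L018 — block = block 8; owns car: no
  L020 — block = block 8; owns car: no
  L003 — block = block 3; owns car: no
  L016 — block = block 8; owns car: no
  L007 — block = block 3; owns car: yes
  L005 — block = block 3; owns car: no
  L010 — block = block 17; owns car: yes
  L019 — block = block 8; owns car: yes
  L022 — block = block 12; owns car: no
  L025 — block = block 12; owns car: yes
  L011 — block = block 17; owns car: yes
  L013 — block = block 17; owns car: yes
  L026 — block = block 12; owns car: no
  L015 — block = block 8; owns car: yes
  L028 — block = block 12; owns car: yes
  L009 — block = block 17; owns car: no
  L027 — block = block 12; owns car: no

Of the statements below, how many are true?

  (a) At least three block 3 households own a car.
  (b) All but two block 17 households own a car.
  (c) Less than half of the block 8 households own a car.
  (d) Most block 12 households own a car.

3

(a) block 3: |A| = 6, |A ∩ B| = 3; needs |A ∩ B| ≥ 3 — true.
(b) block 17: |A| = 6, |A ∩ B| = 4; needs |A ∖ B| = 2 — true.
(c) block 8: |A| = 6, |A ∩ B| = 2; needs |A ∩ B| < |A ∖ B| — true.
(d) block 12: |A| = 8, |A ∩ B| = 4; needs |A ∩ B| > |A ∖ B| — false.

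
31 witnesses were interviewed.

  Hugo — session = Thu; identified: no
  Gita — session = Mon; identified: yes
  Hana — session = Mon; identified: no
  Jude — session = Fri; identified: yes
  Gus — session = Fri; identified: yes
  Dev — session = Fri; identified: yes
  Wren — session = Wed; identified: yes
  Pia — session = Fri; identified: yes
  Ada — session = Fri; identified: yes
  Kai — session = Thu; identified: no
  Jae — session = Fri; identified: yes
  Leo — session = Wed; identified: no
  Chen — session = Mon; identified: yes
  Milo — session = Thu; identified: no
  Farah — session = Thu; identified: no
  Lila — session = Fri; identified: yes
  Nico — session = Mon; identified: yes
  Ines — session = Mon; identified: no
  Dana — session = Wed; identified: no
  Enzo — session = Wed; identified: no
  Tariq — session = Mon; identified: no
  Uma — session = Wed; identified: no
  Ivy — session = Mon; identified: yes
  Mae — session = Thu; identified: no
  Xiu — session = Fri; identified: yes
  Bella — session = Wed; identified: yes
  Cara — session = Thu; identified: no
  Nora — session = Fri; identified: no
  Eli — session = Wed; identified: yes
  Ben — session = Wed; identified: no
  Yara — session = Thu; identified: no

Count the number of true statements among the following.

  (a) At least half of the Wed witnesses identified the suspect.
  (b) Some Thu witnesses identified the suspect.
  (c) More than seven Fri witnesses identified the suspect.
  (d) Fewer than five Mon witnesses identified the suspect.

(a) Wed: |A| = 8, |A ∩ B| = 3; needs |A ∩ B| ≥ |A ∖ B| — false.
(b) Thu: |A| = 7, |A ∩ B| = 0; needs A ∩ B ≠ ∅ (|A ∩ B| ≥ 1) — false.
(c) Fri: |A| = 9, |A ∩ B| = 8; needs |A ∩ B| > 7 — true.
(d) Mon: |A| = 7, |A ∩ B| = 4; needs |A ∩ B| < 5 — true.

2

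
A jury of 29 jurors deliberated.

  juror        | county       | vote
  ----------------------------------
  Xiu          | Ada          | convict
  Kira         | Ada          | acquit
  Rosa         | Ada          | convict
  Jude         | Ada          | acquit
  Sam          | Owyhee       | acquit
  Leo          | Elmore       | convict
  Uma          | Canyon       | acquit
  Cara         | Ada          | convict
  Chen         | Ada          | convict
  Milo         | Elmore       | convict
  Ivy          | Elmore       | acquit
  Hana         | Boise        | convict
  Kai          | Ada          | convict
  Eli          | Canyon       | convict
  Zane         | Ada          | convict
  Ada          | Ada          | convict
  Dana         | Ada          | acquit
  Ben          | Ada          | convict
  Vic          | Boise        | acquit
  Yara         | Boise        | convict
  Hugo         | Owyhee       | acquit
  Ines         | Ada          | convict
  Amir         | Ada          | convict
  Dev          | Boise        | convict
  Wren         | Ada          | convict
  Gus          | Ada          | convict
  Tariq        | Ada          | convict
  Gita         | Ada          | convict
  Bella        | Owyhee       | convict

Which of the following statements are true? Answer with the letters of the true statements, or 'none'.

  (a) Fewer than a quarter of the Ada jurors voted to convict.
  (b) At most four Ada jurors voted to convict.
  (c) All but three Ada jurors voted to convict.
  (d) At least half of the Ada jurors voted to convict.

(c), (d)

|A| = 17, |A ∩ B| = 14, |A ∖ B| = 3.
(a) |A ∩ B| / |A| < 1/4: fails.
(b) |A ∩ B| ≤ 4: fails.
(c) |A ∖ B| = 3: holds.
(d) |A ∩ B| ≥ |A ∖ B|: holds.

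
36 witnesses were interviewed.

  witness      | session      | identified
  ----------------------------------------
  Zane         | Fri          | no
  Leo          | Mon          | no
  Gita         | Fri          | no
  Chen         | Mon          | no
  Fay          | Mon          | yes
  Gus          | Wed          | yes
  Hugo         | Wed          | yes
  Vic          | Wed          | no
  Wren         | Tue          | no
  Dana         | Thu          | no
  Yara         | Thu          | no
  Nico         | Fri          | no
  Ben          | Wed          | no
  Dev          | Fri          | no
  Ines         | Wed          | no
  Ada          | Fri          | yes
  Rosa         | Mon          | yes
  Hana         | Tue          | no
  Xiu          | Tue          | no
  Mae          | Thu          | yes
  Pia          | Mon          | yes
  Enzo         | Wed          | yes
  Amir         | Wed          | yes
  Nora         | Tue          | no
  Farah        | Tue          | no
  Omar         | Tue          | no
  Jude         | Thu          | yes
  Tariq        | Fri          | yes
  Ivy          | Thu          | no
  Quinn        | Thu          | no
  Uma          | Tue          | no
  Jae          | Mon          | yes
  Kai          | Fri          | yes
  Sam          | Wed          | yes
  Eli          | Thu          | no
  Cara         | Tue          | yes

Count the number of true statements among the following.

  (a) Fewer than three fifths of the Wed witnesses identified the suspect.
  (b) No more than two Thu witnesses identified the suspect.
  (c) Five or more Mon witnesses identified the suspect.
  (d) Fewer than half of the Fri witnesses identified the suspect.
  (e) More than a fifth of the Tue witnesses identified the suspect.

2

(a) Wed: |A| = 8, |A ∩ B| = 5; needs |A ∩ B| / |A| < 3/5 — false.
(b) Thu: |A| = 7, |A ∩ B| = 2; needs |A ∩ B| ≤ 2 — true.
(c) Mon: |A| = 6, |A ∩ B| = 4; needs |A ∩ B| ≥ 5 — false.
(d) Fri: |A| = 7, |A ∩ B| = 3; needs |A ∩ B| < |A ∖ B| — true.
(e) Tue: |A| = 8, |A ∩ B| = 1; needs |A ∩ B| / |A| > 1/5 — false.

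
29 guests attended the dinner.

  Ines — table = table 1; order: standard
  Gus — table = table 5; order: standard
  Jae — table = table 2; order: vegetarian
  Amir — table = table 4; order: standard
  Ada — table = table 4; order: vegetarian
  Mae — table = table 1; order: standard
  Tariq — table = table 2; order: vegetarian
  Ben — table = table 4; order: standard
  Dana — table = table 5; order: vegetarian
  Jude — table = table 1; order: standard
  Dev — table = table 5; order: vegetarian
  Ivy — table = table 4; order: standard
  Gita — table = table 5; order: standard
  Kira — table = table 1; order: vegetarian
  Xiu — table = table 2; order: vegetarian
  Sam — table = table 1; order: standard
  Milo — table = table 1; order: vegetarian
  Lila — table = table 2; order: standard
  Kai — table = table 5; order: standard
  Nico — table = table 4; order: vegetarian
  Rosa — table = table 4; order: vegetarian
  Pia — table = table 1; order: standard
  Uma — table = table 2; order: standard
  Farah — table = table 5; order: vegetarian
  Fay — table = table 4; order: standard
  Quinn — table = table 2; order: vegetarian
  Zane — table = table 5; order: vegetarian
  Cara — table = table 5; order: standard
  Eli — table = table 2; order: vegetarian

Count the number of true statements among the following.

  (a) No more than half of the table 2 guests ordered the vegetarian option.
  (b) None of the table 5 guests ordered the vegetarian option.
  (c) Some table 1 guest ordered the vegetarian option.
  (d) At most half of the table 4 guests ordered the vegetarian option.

2

(a) table 2: |A| = 7, |A ∩ B| = 5; needs |A ∩ B| ≤ |A ∖ B| — false.
(b) table 5: |A| = 8, |A ∩ B| = 4; needs A ∩ B = ∅ (|A ∩ B| = 0) — false.
(c) table 1: |A| = 7, |A ∩ B| = 2; needs A ∩ B ≠ ∅ (|A ∩ B| ≥ 1) — true.
(d) table 4: |A| = 7, |A ∩ B| = 3; needs |A ∩ B| ≤ |A ∖ B| — true.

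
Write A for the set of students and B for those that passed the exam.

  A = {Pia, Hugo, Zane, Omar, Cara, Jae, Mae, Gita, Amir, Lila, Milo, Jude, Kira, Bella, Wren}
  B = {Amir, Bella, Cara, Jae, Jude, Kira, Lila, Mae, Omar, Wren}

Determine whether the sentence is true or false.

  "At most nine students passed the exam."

False

The determiner here denotes the relation: |A ∩ B| ≤ 9.
|A| = 15, |A ∩ B| = 10, |A ∖ B| = 5.
|A ∩ B| = 10, so the statement is false.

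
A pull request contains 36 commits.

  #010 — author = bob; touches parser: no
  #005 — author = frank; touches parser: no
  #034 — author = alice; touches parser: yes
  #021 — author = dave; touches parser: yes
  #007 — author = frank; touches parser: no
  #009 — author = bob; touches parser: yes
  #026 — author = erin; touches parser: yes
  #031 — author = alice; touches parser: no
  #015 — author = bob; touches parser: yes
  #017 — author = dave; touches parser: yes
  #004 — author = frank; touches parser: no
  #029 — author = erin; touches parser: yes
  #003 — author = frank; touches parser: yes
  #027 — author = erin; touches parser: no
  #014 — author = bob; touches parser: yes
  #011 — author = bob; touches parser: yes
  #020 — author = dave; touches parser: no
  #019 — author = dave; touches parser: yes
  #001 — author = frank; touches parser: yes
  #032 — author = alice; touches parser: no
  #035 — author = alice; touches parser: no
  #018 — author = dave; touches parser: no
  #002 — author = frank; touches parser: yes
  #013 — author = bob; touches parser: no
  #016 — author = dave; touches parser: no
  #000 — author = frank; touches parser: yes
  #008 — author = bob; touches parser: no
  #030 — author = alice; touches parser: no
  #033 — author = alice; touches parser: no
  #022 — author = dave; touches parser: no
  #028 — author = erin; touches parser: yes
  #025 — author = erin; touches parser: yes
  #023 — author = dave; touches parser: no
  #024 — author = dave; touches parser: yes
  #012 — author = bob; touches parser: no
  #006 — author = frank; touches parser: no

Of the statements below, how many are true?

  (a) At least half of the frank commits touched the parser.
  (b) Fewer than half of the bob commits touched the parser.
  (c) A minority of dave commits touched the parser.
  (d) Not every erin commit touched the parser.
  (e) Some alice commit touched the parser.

(a) frank: |A| = 8, |A ∩ B| = 4; needs |A ∩ B| ≥ |A ∖ B| — true.
(b) bob: |A| = 8, |A ∩ B| = 4; needs |A ∩ B| < |A ∖ B| — false.
(c) dave: |A| = 9, |A ∩ B| = 4; needs |A ∩ B| < |A ∖ B| — true.
(d) erin: |A| = 5, |A ∩ B| = 4; needs A ⊄ B (|A ∖ B| ≥ 1) — true.
(e) alice: |A| = 6, |A ∩ B| = 1; needs A ∩ B ≠ ∅ (|A ∩ B| ≥ 1) — true.

4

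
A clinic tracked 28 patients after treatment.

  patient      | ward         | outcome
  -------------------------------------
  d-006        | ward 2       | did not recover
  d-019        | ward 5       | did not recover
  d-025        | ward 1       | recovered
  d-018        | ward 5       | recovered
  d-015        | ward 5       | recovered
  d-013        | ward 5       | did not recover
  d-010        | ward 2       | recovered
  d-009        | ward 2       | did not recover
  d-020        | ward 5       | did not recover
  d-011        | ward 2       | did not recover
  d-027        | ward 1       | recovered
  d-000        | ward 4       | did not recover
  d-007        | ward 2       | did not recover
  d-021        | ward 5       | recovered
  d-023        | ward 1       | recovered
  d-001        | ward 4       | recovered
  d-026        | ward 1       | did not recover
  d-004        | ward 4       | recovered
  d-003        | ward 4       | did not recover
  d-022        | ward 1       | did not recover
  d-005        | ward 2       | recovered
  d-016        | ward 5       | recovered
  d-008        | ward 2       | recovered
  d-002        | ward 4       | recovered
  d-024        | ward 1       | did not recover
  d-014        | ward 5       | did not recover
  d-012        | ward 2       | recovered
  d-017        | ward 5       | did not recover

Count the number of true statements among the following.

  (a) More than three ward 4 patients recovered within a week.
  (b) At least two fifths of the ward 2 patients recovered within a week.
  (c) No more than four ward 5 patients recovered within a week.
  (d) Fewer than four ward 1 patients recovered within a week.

3

(a) ward 4: |A| = 5, |A ∩ B| = 3; needs |A ∩ B| > 3 — false.
(b) ward 2: |A| = 8, |A ∩ B| = 4; needs |A ∩ B| / |A| ≥ 2/5 — true.
(c) ward 5: |A| = 9, |A ∩ B| = 4; needs |A ∩ B| ≤ 4 — true.
(d) ward 1: |A| = 6, |A ∩ B| = 3; needs |A ∩ B| < 4 — true.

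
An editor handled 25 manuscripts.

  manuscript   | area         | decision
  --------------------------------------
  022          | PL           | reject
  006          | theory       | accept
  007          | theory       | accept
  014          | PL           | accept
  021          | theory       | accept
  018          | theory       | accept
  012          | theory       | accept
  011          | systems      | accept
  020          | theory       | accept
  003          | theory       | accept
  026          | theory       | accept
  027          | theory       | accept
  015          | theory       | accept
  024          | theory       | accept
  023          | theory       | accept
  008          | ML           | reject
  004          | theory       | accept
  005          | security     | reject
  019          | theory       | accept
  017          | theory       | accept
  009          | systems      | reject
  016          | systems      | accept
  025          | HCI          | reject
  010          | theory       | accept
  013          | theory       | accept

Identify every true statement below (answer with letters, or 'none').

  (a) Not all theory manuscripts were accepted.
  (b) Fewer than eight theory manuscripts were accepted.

none

|A| = 17, |A ∩ B| = 17, |A ∖ B| = 0.
(a) A ⊄ B (|A ∖ B| ≥ 1): fails.
(b) |A ∩ B| < 8: fails.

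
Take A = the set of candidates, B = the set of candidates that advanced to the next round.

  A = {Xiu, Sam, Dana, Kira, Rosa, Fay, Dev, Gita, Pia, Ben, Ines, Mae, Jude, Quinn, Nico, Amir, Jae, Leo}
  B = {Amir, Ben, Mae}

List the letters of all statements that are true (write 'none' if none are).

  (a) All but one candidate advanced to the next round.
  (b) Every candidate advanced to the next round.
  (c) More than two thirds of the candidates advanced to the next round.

none

|A| = 18, |A ∩ B| = 3, |A ∖ B| = 15.
(a) |A ∖ B| = 1: fails.
(b) A ⊆ B, i.e. every element of A is in B (|A ∖ B| = 0): fails.
(c) |A ∩ B| / |A| > 2/3: fails.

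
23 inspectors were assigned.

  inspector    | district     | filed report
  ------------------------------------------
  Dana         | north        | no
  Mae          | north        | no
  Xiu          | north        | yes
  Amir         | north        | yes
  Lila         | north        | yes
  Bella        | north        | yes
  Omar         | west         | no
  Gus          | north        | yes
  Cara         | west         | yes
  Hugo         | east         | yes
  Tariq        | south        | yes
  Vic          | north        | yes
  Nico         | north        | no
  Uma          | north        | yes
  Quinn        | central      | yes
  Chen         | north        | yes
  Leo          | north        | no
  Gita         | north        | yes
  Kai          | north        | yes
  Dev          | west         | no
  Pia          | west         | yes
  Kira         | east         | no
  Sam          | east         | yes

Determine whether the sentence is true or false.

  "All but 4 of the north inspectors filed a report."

True

'All but 4 of the north inspectors filed a report' holds iff |A ∖ B| = 4.
A (the restrictor) = {Dana, Mae, Xiu, Amir, Lila, Bella, Gus, Vic, Nico, Uma, Chen, Leo, Gita, Kai}, |A| = 14.
A ∖ B = {Dana, Mae, Nico, Leo}, so |A ∖ B| = 4.
|A ∖ B| = 4, so the statement is true.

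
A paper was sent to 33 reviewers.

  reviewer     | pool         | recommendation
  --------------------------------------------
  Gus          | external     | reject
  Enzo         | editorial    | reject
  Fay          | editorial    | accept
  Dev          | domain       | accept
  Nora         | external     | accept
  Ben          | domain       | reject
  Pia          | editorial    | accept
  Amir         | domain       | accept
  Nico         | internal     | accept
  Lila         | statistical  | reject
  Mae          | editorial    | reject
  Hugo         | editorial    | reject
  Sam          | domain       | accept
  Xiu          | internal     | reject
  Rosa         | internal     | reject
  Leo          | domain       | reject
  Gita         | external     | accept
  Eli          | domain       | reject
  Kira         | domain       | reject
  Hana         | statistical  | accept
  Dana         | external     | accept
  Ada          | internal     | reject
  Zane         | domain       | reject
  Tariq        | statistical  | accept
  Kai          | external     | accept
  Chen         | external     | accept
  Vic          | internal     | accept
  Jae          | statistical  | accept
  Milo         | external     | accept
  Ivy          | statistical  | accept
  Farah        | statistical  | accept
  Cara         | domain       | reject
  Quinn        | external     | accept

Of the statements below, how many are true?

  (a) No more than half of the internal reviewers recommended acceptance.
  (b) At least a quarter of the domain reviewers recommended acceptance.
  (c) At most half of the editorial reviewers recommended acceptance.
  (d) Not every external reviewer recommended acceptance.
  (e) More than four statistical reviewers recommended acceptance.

5

(a) internal: |A| = 5, |A ∩ B| = 2; needs |A ∩ B| ≤ |A ∖ B| — true.
(b) domain: |A| = 9, |A ∩ B| = 3; needs |A ∩ B| / |A| ≥ 1/4 — true.
(c) editorial: |A| = 5, |A ∩ B| = 2; needs |A ∩ B| ≤ |A ∖ B| — true.
(d) external: |A| = 8, |A ∩ B| = 7; needs A ⊄ B (|A ∖ B| ≥ 1) — true.
(e) statistical: |A| = 6, |A ∩ B| = 5; needs |A ∩ B| > 4 — true.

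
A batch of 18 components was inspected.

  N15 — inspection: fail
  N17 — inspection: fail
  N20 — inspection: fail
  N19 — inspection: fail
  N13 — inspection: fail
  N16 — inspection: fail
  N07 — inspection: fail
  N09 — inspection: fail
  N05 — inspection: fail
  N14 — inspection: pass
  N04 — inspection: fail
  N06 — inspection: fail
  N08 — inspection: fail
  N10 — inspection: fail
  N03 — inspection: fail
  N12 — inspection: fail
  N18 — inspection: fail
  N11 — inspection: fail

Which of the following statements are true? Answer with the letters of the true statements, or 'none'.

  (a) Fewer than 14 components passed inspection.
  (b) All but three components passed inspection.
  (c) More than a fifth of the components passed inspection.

|A| = 18, |A ∩ B| = 1, |A ∖ B| = 17.
(a) |A ∩ B| < 14: holds.
(b) |A ∖ B| = 3: fails.
(c) |A ∩ B| / |A| > 1/5: fails.

(a)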